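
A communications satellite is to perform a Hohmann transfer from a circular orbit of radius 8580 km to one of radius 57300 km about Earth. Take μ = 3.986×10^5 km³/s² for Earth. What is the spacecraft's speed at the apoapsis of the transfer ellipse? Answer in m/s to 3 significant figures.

v = 1350 m/s

Transfer-ellipse semi-major axis a_t = (r₁ + r₂)/2 = (8580 + 57300)/2 = 32940 km.
At apoapsis, r = 57300 km.
Applying v² = μ(2/r − 1/a_t): v = 1.346 km/s.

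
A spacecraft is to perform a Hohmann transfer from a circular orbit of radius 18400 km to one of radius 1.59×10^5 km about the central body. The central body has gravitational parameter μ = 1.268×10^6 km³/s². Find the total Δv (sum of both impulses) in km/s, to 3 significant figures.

Semi-major axis of the transfer orbit: a_t = (18400 + 1.590×10^5)/2 = 88700 km.
At r₁ the circular-orbit speed is v₁ = √(μ/r₁) = 8.3014 km/s.
On the transfer ellipse at r₁, v² = μ(2/r − 1/a) gives v_p = √[μ(2/r₁ − 1/a_t)] = 11.114 km/s.
First burn Δv₁ = |v_p − v₁| = 2.813 km/s.
At r₂, v₂ = √(μ/r₂) = 2.824 km/s.
Transfer-orbit speed at r₂: v_a = √[μ(2/r₂ − 1/a_t)] = 1.286 km/s.
Second burn Δv₂ = |v₂ − v_a| = 1.538 km/s.
Δv = Δv₁ + Δv₂ = 2.813 + 1.538 = 4.351 km/s.

Δv = 4.35 km/s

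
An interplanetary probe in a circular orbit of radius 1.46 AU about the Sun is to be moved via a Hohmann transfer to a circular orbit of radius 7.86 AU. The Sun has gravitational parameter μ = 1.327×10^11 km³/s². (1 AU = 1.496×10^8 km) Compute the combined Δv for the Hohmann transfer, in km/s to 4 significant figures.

Δv = 12.04 km/s

In km: r₁ = 1.46 × 1.496×10^8 = 2.18416×10^8 km; r₂ = 7.86 × 1.496×10^8 = 1.175856×10^9 km.
Semi-major axis of the transfer orbit: a_t = (2.18416×10^8 + 1.175856×10^9)/2 = 6.97136×10^8 km.
At r₁ the circular-orbit speed is v₁ = √(μ/r₁) = 24.649 km/s.
On the transfer ellipse at r₁, vis-viva gives v_p = √[μ(2/r₁ − 1/a_t)] = 32.012 km/s.
First burn Δv₁ = |v_p − v₁| = 7.363 km/s.
Circular speed at r₂: v₂ = √(μ/r₂) = 10.623 km/s.
Transfer-orbit speed at r₂: v_a = √[μ(2/r₂ − 1/a_t)] = 5.9462 km/s.
Second burn Δv₂ = |v₂ − v_a| = 4.677 km/s.
Δv = Δv₁ + Δv₂ = 7.363 + 4.677 = 12.04 km/s.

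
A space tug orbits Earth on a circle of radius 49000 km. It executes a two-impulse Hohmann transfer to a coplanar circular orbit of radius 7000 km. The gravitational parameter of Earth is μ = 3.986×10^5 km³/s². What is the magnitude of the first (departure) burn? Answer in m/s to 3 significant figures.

Δv₁ = 1430 m/s

Transfer-ellipse semi-major axis a_t = (r₁ + r₂)/2 = (49000 + 7000)/2 = 28000 km.
Circular speed at r = 49000 km: v_c = √(μ/r) = 2.852 km/s.
Transfer-orbit speed at the same r (vis-viva, a = a_t): v_t = √[μ(2/r − 1/a_t)] = 1.426 km/s.
Δv₁ = |v_t − v_c| = |1.426 − 2.852| = 1.426 km/s.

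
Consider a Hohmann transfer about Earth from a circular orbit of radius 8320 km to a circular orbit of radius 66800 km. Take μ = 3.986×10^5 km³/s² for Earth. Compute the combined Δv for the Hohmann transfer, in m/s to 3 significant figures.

The Hohmann ellipse has a_t = (r₁ + r₂)/2 = 37560 km.
Circular speed at r₁: v₁ = √(μ/r₁) = √(3.986×10^5/8320) = 6.922 km/s.
Transfer-orbit speed at r₁ (vis-viva equation): v_p = √[μ(2/r₁ − 1/a_t)] = 9.231 km/s.
First burn Δv₁ = |v_p − v₁| = 2.309 km/s.
Circular speed at r₂: v₂ = √(μ/r₂) = 2.443 km/s.
Transfer-orbit speed at r₂: v_a = √[μ(2/r₂ − 1/a_t)] = 1.150 km/s.
Second burn Δv₂ = |v₂ − v_a| = 1.293 km/s.
Δv = Δv₁ + Δv₂ = 2.309 + 1.293 = 3.602 km/s.

Δv = 3600 m/s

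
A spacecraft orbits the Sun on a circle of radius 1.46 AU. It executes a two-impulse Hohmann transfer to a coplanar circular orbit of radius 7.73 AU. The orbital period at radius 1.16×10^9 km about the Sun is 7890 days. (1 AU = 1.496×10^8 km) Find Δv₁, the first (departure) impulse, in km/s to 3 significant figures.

Δv₁ = 7.32 km/s

From Kepler's third law T² = 4π²r³/μ at r = 1.16×10^9 km, T = 7890 days = 7890 × 86400 s = 6.81696×10^8 s: μ = 4π²r³/T² = 1.32603×10^11 km³/s².
In km: r₁ = 1.46 × 1.496×10^8 = 2.18416×10^8 km; r₂ = 7.73 × 1.496×10^8 = 1.156408×10^9 km.
Transfer-ellipse semi-major axis a_t = (r₁ + r₂)/2 = (2.18416×10^8 + 1.156408×10^9)/2 = 6.87412×10^8 km.
On the circular orbit at r = 2.18416×10^8 km, v_c = √(μ/r) = 24.640 km/s.
Vis-viva on the transfer ellipse at r = 2.18416×10^8 km gives v_t = √[μ(2/r − 1/a_t)] = 31.958 km/s.
Δv₁ = |v_t − v_c| = |31.958 − 24.640| = 7.318 km/s.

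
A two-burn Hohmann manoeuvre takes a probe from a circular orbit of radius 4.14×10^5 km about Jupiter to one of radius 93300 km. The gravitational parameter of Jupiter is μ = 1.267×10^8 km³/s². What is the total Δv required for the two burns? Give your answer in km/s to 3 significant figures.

Semi-major axis of the transfer orbit: a_t = (4.140×10^5 + 93300)/2 = 2.5365×10^5 km.
At r₁ the circular-orbit speed is v₁ = √(μ/r₁) = 17.494 km/s.
Transfer-orbit speed at r₁ (v² = μ(2/r − 1/a)): v_a = √[μ(2/r₁ − 1/a_t)] = 10.610 km/s.
First burn Δv₁ = |v_a − v₁| = 6.884 km/s.
At r₂, v₂ = √(μ/r₂) = 36.85 km/s.
Transfer-orbit speed at r₂: v_p = √[μ(2/r₂ − 1/a_t)] = 47.08 km/s.
Second burn Δv₂ = |v₂ − v_p| = 10.23 km/s.
Δv = Δv₁ + Δv₂ = 6.884 + 10.23 = 17.11 km/s.

Δv = 17.1 km/s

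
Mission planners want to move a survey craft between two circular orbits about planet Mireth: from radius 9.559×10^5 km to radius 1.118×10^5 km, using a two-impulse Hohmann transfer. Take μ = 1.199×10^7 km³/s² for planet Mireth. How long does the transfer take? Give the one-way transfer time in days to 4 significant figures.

t = 4.096 days

Transfer-ellipse semi-major axis a_t = (r₁ + r₂)/2 = (9.559×10^5 + 1.118×10^5)/2 = 5.3385×10^5 km.
Transfer time t = π√(a_t³/μ) = π√((5.3385×10^5)³ / 1.199×10^7) = 3.539×10^5 s.
Converting: 3.539×10^5 s ÷ 86400 s/day = 4.096 days.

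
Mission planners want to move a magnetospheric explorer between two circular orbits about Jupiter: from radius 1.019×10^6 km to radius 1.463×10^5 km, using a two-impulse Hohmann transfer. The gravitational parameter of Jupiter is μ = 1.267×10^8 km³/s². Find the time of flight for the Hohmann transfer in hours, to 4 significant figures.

t = 34.48 hours

Transfer-ellipse semi-major axis a_t = (r₁ + r₂)/2 = (1.019×10^6 + 1.463×10^5)/2 = 5.8265×10^5 km.
Half the transfer-orbit period gives t = π√(a_t³/μ) = 1.2413×10^5 s.
Converting: 1.2413×10^5 s ÷ 3600 s/hour = 34.48 hours.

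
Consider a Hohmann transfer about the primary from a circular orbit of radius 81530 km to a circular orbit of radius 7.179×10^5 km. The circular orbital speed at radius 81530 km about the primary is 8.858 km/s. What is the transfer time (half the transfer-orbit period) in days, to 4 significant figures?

From the circular-orbit relation v² = μ/r at r = 81530 km: μ = v²r = (8.858)² × 81530 = 6.39718×10^6 km³/s².
The Hohmann ellipse has a_t = (r₁ + r₂)/2 = 3.99715×10^5 km.
Half the transfer-orbit period gives t = π√(a_t³/μ) = 3.139×10^5 s.
Converting: 3.139×10^5 s ÷ 86400 s/day = 3.633 days.

t = 3.633 days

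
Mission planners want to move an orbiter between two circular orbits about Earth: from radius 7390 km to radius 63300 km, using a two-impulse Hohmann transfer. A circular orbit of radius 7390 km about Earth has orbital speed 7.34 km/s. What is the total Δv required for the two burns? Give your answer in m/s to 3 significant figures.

Δv = 3840 m/s

From the circular-orbit relation v² = μ/r at r = 7390 km: μ = v²r = (7.34)² × 7390 = 3.98141×10^5 km³/s².
The Hohmann ellipse has a_t = (r₁ + r₂)/2 = 35345 km.
At r₁ the circular-orbit speed is v₁ = √(μ/r₁) = 7.340 km/s.
Transfer-orbit speed at r₁ (v² = μ(2/r − 1/a)): v_p = √[μ(2/r₁ − 1/a_t)] = 9.823 km/s.
First burn Δv₁ = |v_p − v₁| = 2.483 km/s.
At r₂, v₂ = √(μ/r₂) = 2.508 km/s.
Transfer-orbit speed at r₂: v_a = √[μ(2/r₂ − 1/a_t)] = 1.147 km/s.
Second burn Δv₂ = |v₂ − v_a| = 1.361 km/s.
Δv = Δv₁ + Δv₂ = 2.483 + 1.361 = 3.844 km/s.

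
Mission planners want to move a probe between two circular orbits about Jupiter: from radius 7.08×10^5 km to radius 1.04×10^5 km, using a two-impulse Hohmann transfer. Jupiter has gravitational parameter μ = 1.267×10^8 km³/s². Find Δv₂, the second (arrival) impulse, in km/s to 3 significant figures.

Semi-major axis of the transfer orbit: a_t = (7.080×10^5 + 1.040×10^5)/2 = 4.060×10^5 km.
On the circular orbit at r = 1.040×10^5 km, v_c = √(μ/r) = 34.90 km/s.
Transfer-orbit speed at the same r (vis-viva, a = a_t): v_t = √[μ(2/r − 1/a_t)] = 46.09 km/s.
Δv₂ = |v_t − v_c| = |46.09 − 34.90| = 11.19 km/s.

Δv₂ = 11.2 km/s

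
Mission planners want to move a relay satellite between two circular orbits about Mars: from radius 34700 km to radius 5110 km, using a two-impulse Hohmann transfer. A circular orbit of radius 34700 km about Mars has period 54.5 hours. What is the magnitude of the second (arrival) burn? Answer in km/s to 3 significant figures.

Δv₂ = 0.928 km/s

From Kepler's third law T² = 4π²r³/μ at r = 34700 km, T = 54.5 hours = 54.5 × 3600 s = 1.962×10^5 s: μ = 4π²r³/T² = 42849.9 km³/s².
The Hohmann ellipse has a_t = (r₁ + r₂)/2 = 19905 km.
Circular speed at r = 5110 km: v_c = √(μ/r) = 2.8958 km/s.
Vis-viva on the transfer ellipse at r = 5110 km gives v_t = √[μ(2/r − 1/a_t)] = 3.8234 km/s.
Δv₂ = |v_t − v_c| = |3.8234 − 2.8958| = 0.9276 km/s.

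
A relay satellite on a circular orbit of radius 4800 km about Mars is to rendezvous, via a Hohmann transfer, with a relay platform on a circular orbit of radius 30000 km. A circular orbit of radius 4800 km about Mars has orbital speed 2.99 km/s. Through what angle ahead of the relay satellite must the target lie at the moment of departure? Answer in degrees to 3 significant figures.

φ = 100°

From the circular-orbit relation v² = μ/r at r = 4800 km: μ = v²r = (2.99)² × 4800 = 42912.5 km³/s².
Transfer-ellipse semi-major axis a_t = (r₁ + r₂)/2 = (4800 + 30000)/2 = 17400 km.
The half-period of the transfer ellipse is t = π√(a_t³/μ) = 34808 s.
Target angular speed ω₂ = √(μ/r₂³) = 3.9867×10^-5 rad/s.
Angle swept by the target during transfer: ω₂·t = 1.3877 rad = 79.51°.
The relay satellite traverses 180° on the transfer ellipse, so the target must lead by 180° − 79.51° = 100°.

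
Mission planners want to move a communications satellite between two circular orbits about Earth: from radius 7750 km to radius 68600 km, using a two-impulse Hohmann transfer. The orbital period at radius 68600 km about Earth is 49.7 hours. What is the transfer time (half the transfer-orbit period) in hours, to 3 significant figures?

t = 10.3 hours

From Kepler's third law T² = 4π²r³/μ at r = 68600 km, T = 49.7 hours = 49.7 × 3600 s = 1.7892×10^5 s: μ = 4π²r³/T² = 3.98120×10^5 km³/s².
Semi-major axis of the transfer orbit: a_t = (7750 + 68600)/2 = 38175 km.
Transfer time t = π√(a_t³/μ) = π√((38175)³ / 3.98120×10^5) = 37140 s.
Converting: 37140 s ÷ 3600 s/hour = 10.3 hours.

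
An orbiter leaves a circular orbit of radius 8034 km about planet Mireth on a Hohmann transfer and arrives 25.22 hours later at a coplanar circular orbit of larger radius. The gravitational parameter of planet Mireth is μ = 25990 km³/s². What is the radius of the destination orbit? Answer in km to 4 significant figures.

r₂ = 47760 km

Transfer time t = 25.22 hours = 90792 s, and t = π√(a_t³/μ).
So a_t = (μ t²/π²)^(1/3) = (25990 × (90792)² / π²)^(1/3) = 27895 km.
Since a_t = (r₁ + r₂)/2, r₂ = 2a_t − r₁ = 2×27895 − 8034 = 47756 km.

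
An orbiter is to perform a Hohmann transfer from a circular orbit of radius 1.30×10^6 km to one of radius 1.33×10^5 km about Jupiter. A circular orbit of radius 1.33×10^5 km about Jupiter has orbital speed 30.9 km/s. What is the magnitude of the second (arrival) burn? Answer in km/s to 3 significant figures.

From the circular-orbit relation v² = μ/r at r = 1.33×10^5 km: μ = v²r = (30.9)² × 1.33×10^5 = 1.26990×10^8 km³/s².
Transfer-ellipse semi-major axis a_t = (r₁ + r₂)/2 = (1.300×10^6 + 1.330×10^5)/2 = 7.165×10^5 km.
Circular speed at r = 1.330×10^5 km: v_c = √(μ/r) = 30.90 km/s.
Transfer-orbit speed at the same r (vis-viva, a = a_t): v_t = √[μ(2/r − 1/a_t)] = 41.62 km/s.
Δv₂ = |v_t − v_c| = |41.62 − 30.90| = 10.72 km/s.

Δv₂ = 10.7 km/s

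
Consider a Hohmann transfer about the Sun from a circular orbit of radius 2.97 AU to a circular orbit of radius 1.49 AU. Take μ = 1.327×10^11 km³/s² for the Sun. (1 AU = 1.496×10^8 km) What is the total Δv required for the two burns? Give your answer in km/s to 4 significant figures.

In km: r₁ = 2.97 × 1.496×10^8 = 4.44312×10^8 km; r₂ = 1.49 × 1.496×10^8 = 2.22904×10^8 km.
Semi-major axis of the transfer orbit: a_t = (4.44312×10^8 + 2.22904×10^8)/2 = 3.33608×10^8 km.
Circular speed at r₁: v₁ = √(μ/r₁) = √(1.327×10^11/4.44312×10^8) = 17.28190 km/s.
Transfer-orbit speed at r₁ (vis-viva): v_a = √[μ(2/r₁ − 1/a_t)] = 14.12642 km/s.
First burn Δv₁ = |v_a − v₁| = 3.155 km/s.
Circular speed at r₂: v₂ = √(μ/r₂) = 24.399 km/s.
Transfer-orbit speed at r₂: v_p = √[μ(2/r₂ − 1/a_t)] = 28.158 km/s.
Second burn Δv₂ = |v₂ − v_p| = 3.759 km/s.
Δv = Δv₁ + Δv₂ = 3.155 + 3.759 = 6.914 km/s.

Δv = 6.914 km/s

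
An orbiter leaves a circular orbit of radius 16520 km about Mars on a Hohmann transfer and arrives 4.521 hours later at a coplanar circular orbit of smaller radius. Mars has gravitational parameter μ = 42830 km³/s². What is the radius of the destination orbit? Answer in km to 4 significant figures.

r₂ = 4431 km

Transfer time t = 4.521 hours = 16275.6 s, and t = π√(a_t³/μ).
So a_t = (μ t²/π²)^(1/3) = (42830 × (16275.6)² / π²)^(1/3) = 10475.5 km.
Since a_t = (r₁ + r₂)/2, r₂ = 2a_t − r₁ = 2×10475.5 − 16520 = 4431 km.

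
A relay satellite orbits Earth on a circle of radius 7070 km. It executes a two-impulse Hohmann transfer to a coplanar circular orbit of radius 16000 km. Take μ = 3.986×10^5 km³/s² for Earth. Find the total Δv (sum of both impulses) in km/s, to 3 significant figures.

Δv = 2.42 km/s

Transfer-ellipse semi-major axis a_t = (r₁ + r₂)/2 = (7070 + 16000)/2 = 11535 km.
Circular speed at r₁: v₁ = √(μ/r₁) = √(3.986×10^5/7070) = 7.5086 km/s.
Transfer-orbit speed at r₁ (v² = μ(2/r − 1/a)): v_p = √[μ(2/r₁ − 1/a_t)] = 8.8432 km/s.
First burn Δv₁ = |v_p − v₁| = 1.3346 km/s.
At r₂, v₂ = √(μ/r₂) = 4.9912 km/s.
Transfer-orbit speed at r₂: v_a = √[μ(2/r₂ − 1/a_t)] = 3.9076 km/s.
Second burn Δv₂ = |v₂ − v_a| = 1.0836 km/s.
Δv = Δv₁ + Δv₂ = 1.3346 + 1.0836 = 2.418 km/s.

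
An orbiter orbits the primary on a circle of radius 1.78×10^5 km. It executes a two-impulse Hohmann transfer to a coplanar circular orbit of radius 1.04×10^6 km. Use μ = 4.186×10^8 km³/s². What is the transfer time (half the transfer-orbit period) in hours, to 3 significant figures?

The Hohmann ellipse has a_t = (r₁ + r₂)/2 = 6.090×10^5 km.
Half the transfer-orbit period gives t = π√(a_t³/μ) = 72980 s.
Converting: 72980 s ÷ 3600 s/hour = 20.3 hours.

t = 20.3 hours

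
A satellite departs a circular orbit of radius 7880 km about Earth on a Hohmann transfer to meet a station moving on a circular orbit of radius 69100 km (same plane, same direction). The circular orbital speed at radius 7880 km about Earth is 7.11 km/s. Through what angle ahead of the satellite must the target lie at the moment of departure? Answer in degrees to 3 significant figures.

φ = 105°

From the circular-orbit relation v² = μ/r at r = 7880 km: μ = v²r = (7.11)² × 7880 = 3.98351×10^5 km³/s².
Semi-major axis of the transfer orbit: a_t = (7880 + 69100)/2 = 38490 km.
The half-period of the transfer ellipse is t = π√(a_t³/μ) = 37590 s.
The target's mean motion on its circular orbit is ω₂ = √(μ/r₂³) = 3.475×10^-5 rad/s.
Angle swept by the target during transfer: ω₂·t = 1.306 rad = 74.83°.
Arrival is 180° from departure on the ellipse, so φ = 180° − 74.83° = 105°.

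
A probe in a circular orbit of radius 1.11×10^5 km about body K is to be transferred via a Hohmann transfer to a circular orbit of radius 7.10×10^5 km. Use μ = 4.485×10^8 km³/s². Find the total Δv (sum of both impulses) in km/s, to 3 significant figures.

Transfer-ellipse semi-major axis a_t = (r₁ + r₂)/2 = (1.110×10^5 + 7.100×10^5)/2 = 4.105×10^5 km.
Circular speed at r₁: v₁ = √(μ/r₁) = √(4.485×10^8/1.110×10^5) = 63.565 km/s.
On the transfer ellipse at r₁, vis-viva gives v_p = √[μ(2/r₁ − 1/a_t)] = 83.597 km/s.
First burn Δv₁ = |v_p − v₁| = 20.032 km/s.
At r₂, v₂ = √(μ/r₂) = 25.133 km/s.
Transfer-orbit speed at r₂: v_a = √[μ(2/r₂ − 1/a_t)] = 13.069 km/s.
Second burn Δv₂ = |v₂ − v_a| = 12.064 km/s.
Total Δv = Δv₁ + Δv₂ = 32.10 km/s.

Δv = 32.1 km/s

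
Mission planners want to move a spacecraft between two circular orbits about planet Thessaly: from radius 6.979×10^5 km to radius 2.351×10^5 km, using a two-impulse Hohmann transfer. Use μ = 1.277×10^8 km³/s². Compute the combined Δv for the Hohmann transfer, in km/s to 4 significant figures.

Transfer-ellipse semi-major axis a_t = (r₁ + r₂)/2 = (6.979×10^5 + 2.351×10^5)/2 = 4.665×10^5 km.
Circular speed at r₁: v₁ = √(μ/r₁) = √(1.277×10^8/6.979×10^5) = 13.527 km/s.
On the transfer ellipse at r₁, v² = μ(2/r − 1/a) gives v_a = √[μ(2/r₁ − 1/a_t)] = 9.6028 km/s.
First burn Δv₁ = |v_a − v₁| = 3.924 km/s.
At r₂, v₂ = √(μ/r₂) = 23.31 km/s.
Transfer-orbit speed at r₂: v_p = √[μ(2/r₂ − 1/a_t)] = 28.51 km/s.
Second burn Δv₂ = |v₂ − v_p| = 5.200 km/s.
Total Δv = Δv₁ + Δv₂ = 9.124 km/s.

Δv = 9.124 km/s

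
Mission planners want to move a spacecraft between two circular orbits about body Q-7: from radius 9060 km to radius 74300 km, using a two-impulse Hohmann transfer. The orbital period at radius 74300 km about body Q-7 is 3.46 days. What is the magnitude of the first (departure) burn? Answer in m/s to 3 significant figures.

From Kepler's third law T² = 4π²r³/μ at r = 74300 km, T = 3.46 days = 3.46 × 86400 s = 2.98944×10^5 s: μ = 4π²r³/T² = 1.81195×10^5 km³/s².
Semi-major axis of the transfer orbit: a_t = (9060 + 74300)/2 = 41680 km.
Circular speed at r = 9060 km: v_c = √(μ/r) = 4.472 km/s.
Transfer-orbit speed at the same r (vis-viva, a = a_t): v_t = √[μ(2/r − 1/a_t)] = 5.971 km/s.
Δv₁ = |v_t − v_c| = |5.971 − 4.472| = 1.499 km/s.

Δv₁ = 1500 m/s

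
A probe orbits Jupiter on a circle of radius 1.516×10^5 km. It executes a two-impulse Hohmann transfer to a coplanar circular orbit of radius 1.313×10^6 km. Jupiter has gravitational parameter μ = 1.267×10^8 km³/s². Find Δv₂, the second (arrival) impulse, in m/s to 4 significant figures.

Δv₂ = 5354 m/s

Semi-major axis of the transfer orbit: a_t = (1.516×10^5 + 1.313×10^6)/2 = 7.323×10^5 km.
Circular speed at r = 1.313×10^6 km: v_c = √(μ/r) = 9.8233 km/s.
Vis-viva on the transfer ellipse at r = 1.313×10^6 km gives v_t = √[μ(2/r − 1/a_t)] = 4.4695 km/s.
Δv₂ = |v_t − v_c| = |4.4695 − 9.8233| = 5.354 km/s.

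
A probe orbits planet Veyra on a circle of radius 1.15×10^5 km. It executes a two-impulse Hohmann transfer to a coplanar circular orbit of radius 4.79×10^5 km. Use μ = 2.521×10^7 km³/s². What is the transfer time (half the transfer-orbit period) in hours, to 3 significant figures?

The Hohmann ellipse has a_t = (r₁ + r₂)/2 = 2.970×10^5 km.
Half the transfer-orbit period gives t = π√(a_t³/μ) = 1.013×10^5 s.
Converting: 1.013×10^5 s ÷ 3600 s/hour = 28.1 hours.

t = 28.1 hours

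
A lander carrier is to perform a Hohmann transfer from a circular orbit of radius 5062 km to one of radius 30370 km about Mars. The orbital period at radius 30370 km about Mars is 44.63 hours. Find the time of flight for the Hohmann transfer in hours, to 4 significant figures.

From Kepler's third law T² = 4π²r³/μ at r = 30370 km, T = 44.63 hours = 44.63 × 3600 s = 1.60668×10^5 s: μ = 4π²r³/T² = 42838.6 km³/s².
Transfer-ellipse semi-major axis a_t = (r₁ + r₂)/2 = (5062 + 30370)/2 = 17716 km.
Transfer time t = π√(a_t³/μ) = π√((17716)³ / 42838.6) = 35790 s.
Converting: 35790 s ÷ 3600 s/hour = 9.942 hours.

t = 9.942 hours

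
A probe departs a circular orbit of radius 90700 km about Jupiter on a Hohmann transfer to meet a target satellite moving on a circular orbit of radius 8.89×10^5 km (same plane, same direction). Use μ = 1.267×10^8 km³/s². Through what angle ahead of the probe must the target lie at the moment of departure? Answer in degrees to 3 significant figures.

Transfer-ellipse semi-major axis a_t = (r₁ + r₂)/2 = (90700 + 8.890×10^5)/2 = 4.8985×10^5 km.
Transfer time t = π√(a_t³/μ) = 95687.7 s.
Target angular speed ω₂ = √(μ/r₂³) = 1.34288×10^-5 rad/s.
Angle swept by the target during transfer: ω₂·t = 1.28497 rad = 73.62°.
Arrival is 180° from departure on the ellipse, so φ = 180° − 73.62° = 106°.

φ = 106°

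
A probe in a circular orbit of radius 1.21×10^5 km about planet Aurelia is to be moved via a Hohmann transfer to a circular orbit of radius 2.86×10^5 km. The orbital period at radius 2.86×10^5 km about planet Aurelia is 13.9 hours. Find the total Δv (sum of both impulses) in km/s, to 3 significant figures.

Δv = 18.5 km/s

From Kepler's third law T² = 4π²r³/μ at r = 2.86×10^5 km, T = 13.9 hours = 13.9 × 3600 s = 50040 s: μ = 4π²r³/T² = 3.68827×10^8 km³/s².
Semi-major axis of the transfer orbit: a_t = (1.210×10^5 + 2.860×10^5)/2 = 2.035×10^5 km.
At r₁ the circular-orbit speed is v₁ = √(μ/r₁) = 55.21 km/s.
On the transfer ellipse at r₁, vis-viva gives v_p = √[μ(2/r₁ − 1/a_t)] = 65.45 km/s.
First burn Δv₁ = |v_p − v₁| = 10.24 km/s.
At r₂, v₂ = √(μ/r₂) = 35.91 km/s.
Transfer-orbit speed at r₂: v_a = √[μ(2/r₂ − 1/a_t)] = 27.69 km/s.
Second burn Δv₂ = |v₂ − v_a| = 8.220 km/s.
Total Δv = Δv₁ + Δv₂ = 18.46 km/s.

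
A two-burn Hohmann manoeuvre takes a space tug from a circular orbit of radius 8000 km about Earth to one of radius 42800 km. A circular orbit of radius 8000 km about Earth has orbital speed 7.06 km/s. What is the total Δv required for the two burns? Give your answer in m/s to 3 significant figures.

From the circular-orbit relation v² = μ/r at r = 8000 km: μ = v²r = (7.06)² × 8000 = 3.98749×10^5 km³/s².
The Hohmann ellipse has a_t = (r₁ + r₂)/2 = 25400 km.
Circular speed at r₁: v₁ = √(μ/r₁) = √(3.98749×10^5/8000) = 7.060 km/s.
Transfer-orbit speed at r₁ (vis-viva): v_p = √[μ(2/r₁ − 1/a_t)] = 9.165 km/s.
First burn Δv₁ = |v_p − v₁| = 2.105 km/s.
At r₂, v₂ = √(μ/r₂) = 3.052 km/s.
Transfer-orbit speed at r₂: v_a = √[μ(2/r₂ − 1/a_t)] = 1.713 km/s.
Second burn Δv₂ = |v₂ − v_a| = 1.339 km/s.
Δv = Δv₁ + Δv₂ = 2.105 + 1.339 = 3.444 km/s.

Δv = 3440 m/s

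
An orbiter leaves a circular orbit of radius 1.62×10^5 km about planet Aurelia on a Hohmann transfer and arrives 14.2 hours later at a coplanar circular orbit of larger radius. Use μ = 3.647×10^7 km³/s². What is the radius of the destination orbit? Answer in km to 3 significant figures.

Transfer time t = 14.2 hours = 51120 s, and t = π√(a_t³/μ).
So a_t = (μ t²/π²)^(1/3) = (3.647×10^7 × (51120)² / π²)^(1/3) = 2.1295×10^5 km.
Since a_t = (r₁ + r₂)/2, r₂ = 2a_t − r₁ = 2×2.1295×10^5 − 1.620×10^5 = 2.639×10^5 km.

r₂ = 2.64×10^5 km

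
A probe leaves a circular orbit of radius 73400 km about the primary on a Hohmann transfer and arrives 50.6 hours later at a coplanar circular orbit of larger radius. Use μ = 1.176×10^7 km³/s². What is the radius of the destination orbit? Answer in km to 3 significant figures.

Transfer time t = 50.6 hours = 1.8216×10^5 s, and t = π√(a_t³/μ).
So a_t = (μ t²/π²)^(1/3) = (1.176×10^7 × (1.8216×10^5)² / π²)^(1/3) = 3.4067×10^5 km.
Since a_t = (r₁ + r₂)/2, r₂ = 2a_t − r₁ = 2×3.4067×10^5 − 73400 = 6.0794×10^5 km.

r₂ = 6.08×10^5 km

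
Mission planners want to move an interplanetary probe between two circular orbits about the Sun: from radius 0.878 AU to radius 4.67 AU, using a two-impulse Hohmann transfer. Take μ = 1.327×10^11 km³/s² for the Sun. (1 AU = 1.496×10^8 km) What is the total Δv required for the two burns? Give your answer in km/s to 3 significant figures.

Δv = 15.5 km/s

In km: r₁ = 0.878 × 1.496×10^8 = 1.313488×10^8 km; r₂ = 4.67 × 1.496×10^8 = 6.98632×10^8 km.
Transfer-ellipse semi-major axis a_t = (r₁ + r₂)/2 = (1.313488×10^8 + 6.98632×10^8)/2 = 4.149904×10^8 km.
Circular speed at r₁: v₁ = √(μ/r₁) = √(1.327×10^11/1.313488×10^8) = 31.785 km/s.
Transfer-orbit speed at r₁ (vis-viva equation): v_p = √[μ(2/r₁ − 1/a_t)] = 41.241 km/s.
First burn Δv₁ = |v_p − v₁| = 9.456 km/s.
Circular speed at r₂: v₂ = √(μ/r₂) = 13.782 km/s.
Transfer-orbit speed at r₂: v_a = √[μ(2/r₂ − 1/a_t)] = 7.7536 km/s.
Second burn Δv₂ = |v₂ − v_a| = 6.028 km/s.
Δv = Δv₁ + Δv₂ = 9.456 + 6.028 = 15.48 km/s.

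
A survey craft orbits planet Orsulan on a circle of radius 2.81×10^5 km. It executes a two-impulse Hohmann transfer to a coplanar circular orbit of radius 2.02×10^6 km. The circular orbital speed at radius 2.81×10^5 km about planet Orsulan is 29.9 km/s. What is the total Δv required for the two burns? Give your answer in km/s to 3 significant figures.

Δv = 15.4 km/s

From the circular-orbit relation v² = μ/r at r = 2.81×10^5 km: μ = v²r = (29.9)² × 2.81×10^5 = 2.51217×10^8 km³/s².
Semi-major axis of the transfer orbit: a_t = (2.810×10^5 + 2.020×10^6)/2 = 1.1505×10^6 km.
Circular speed at r₁: v₁ = √(μ/r₁) = √(2.51217×10^8/2.810×10^5) = 29.900 km/s.
Transfer-orbit speed at r₁ (vis-viva): v_p = √[μ(2/r₁ − 1/a_t)] = 39.619 km/s.
First burn Δv₁ = |v_p − v₁| = 9.719 km/s.
At r₂, v₂ = √(μ/r₂) = 11.152 km/s.
Transfer-orbit speed at r₂: v_a = √[μ(2/r₂ − 1/a_t)] = 5.5114 km/s.
Second burn Δv₂ = |v₂ − v_a| = 5.641 km/s.
Δv = Δv₁ + Δv₂ = 9.719 + 5.641 = 15.36 km/s.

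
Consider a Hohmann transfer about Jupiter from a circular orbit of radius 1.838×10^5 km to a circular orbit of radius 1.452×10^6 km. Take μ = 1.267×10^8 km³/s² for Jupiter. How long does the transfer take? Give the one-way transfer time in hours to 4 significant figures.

Transfer-ellipse semi-major axis a_t = (r₁ + r₂)/2 = (1.838×10^5 + 1.452×10^6)/2 = 8.179×10^5 km.
By Kepler's third law the transfer-orbit period is T = 2π√(a_t³/μ), so t = T/2 = 2.0645×10^5 s.
Converting: 2.0645×10^5 s ÷ 3600 s/hour = 57.35 hours.

t = 57.35 hours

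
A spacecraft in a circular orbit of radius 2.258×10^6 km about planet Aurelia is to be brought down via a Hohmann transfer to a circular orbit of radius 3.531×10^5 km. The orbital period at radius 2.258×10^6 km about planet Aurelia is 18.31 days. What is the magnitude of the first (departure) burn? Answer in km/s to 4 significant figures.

Δv₁ = 4.304 km/s

From Kepler's third law T² = 4π²r³/μ at r = 2.258×10^6 km, T = 18.31 days = 18.31 × 86400 s = 1.581984×10^6 s: μ = 4π²r³/T² = 1.81605×10^8 km³/s².
The Hohmann ellipse has a_t = (r₁ + r₂)/2 = 1.30555×10^6 km.
On the circular orbit at r = 2.258×10^6 km, v_c = √(μ/r) = 8.968 km/s.
Vis-viva on the transfer ellipse at r = 2.258×10^6 km gives v_t = √[μ(2/r − 1/a_t)] = 4.664 km/s.
Δv₁ = |v_t − v_c| = |4.664 − 8.968| = 4.304 km/s.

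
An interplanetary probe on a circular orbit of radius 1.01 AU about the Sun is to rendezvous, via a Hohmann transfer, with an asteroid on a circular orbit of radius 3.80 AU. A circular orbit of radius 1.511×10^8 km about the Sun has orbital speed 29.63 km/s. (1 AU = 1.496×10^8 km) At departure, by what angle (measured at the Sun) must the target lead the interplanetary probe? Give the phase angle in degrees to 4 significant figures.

φ = 89.37°

From the circular-orbit relation v² = μ/r at r = 1.511×10^8 km: μ = v²r = (29.63)² × 1.511×10^8 = 1.32656×10^11 km³/s².
In km: r₁ = 1.01 × 1.496×10^8 = 1.51096×10^8 km; r₂ = 3.80 × 1.496×10^8 = 5.6848×10^8 km.
The Hohmann ellipse has a_t = (r₁ + r₂)/2 = 3.59788×10^8 km.
Transfer time t = π√(a_t³/μ) = 5.8865×10^7 s.
The target's mean motion on its circular orbit is ω₂ = √(μ/r₂³) = 2.6871×10^-8 rad/s.
Angle swept by the target during transfer: ω₂·t = 1.5818 rad = 90.63°.
The interplanetary probe traverses 180° on the transfer ellipse, so the target must lead by 180° − 90.63° = 89.37°.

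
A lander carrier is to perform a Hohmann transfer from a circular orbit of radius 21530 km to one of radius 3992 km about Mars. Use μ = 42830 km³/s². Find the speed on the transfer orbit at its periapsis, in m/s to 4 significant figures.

v = 4255 m/s

The Hohmann ellipse has a_t = (r₁ + r₂)/2 = 12761 km.
At periapsis, r = 3992 km.
Vis-viva: v = √[μ(2/r − 1/a_t)] = √[42830 × (2/3992 − 1/12761)] = 4.255 km/s.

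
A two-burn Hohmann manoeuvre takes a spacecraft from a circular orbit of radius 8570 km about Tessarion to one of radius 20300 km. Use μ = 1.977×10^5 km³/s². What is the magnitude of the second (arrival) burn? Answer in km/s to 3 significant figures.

Semi-major axis of the transfer orbit: a_t = (8570 + 20300)/2 = 14435 km.
Circular speed at r = 20300 km: v_c = √(μ/r) = 3.120724 km/s.
Transfer-orbit speed at the same r (vis-viva, a = a_t): v_t = √[μ(2/r − 1/a_t)] = 2.404569 km/s.
Δv₂ = |v_t − v_c| = |2.404569 − 3.120724| = 0.7162 km/s.

Δv₂ = 0.716 km/s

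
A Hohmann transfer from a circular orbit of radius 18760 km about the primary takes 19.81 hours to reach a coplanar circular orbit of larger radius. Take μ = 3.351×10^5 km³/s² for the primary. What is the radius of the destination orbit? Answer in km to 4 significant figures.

r₂ = 92610 km

Transfer time t = 19.81 hours = 71316 s, and t = π√(a_t³/μ).
So a_t = (μ t²/π²)^(1/3) = (3.351×10^5 × (71316)² / π²)^(1/3) = 55686 km.
Since a_t = (r₁ + r₂)/2, r₂ = 2a_t − r₁ = 2×55686 − 18760 = 92612 km.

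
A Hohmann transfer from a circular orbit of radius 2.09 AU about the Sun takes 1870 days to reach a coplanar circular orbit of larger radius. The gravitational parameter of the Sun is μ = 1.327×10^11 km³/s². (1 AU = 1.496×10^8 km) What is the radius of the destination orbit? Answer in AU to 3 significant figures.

In km: r₁ = 2.09 × 1.496×10^8 = 3.12664×10^8 km.
Transfer time t = 1870 days = 1.61568×10^8 s, and t = π√(a_t³/μ).
So a_t = (μ t²/π²)^(1/3) = (1.327×10^11 × (1.61568×10^8)² / π²)^(1/3) = 7.0539×10^8 km.
Since a_t = (r₁ + r₂)/2, r₂ = 2a_t − r₁ = 2×7.0539×10^8 − 3.12664×10^8 = 1.098116×10^9 km.
In AU: r₂ = 1.098116×10^9 / 1.496×10^8 = 7.34 AU.

r₂ = 7.34 AU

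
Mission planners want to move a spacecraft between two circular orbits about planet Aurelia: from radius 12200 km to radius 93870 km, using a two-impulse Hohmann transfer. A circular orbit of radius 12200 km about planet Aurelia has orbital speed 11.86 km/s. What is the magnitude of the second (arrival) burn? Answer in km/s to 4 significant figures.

From the circular-orbit relation v² = μ/r at r = 12200 km: μ = v²r = (11.86)² × 12200 = 1.71605×10^6 km³/s².
Transfer-ellipse semi-major axis a_t = (r₁ + r₂)/2 = (12200 + 93870)/2 = 53035 km.
On the circular orbit at r = 93870 km, v_c = √(μ/r) = 4.276 km/s.
Vis-viva on the transfer ellipse at r = 93870 km gives v_t = √[μ(2/r − 1/a_t)] = 2.051 km/s.
Δv₂ = |v_t − v_c| = |2.051 − 4.276| = 2.225 km/s.

Δv₂ = 2.225 km/s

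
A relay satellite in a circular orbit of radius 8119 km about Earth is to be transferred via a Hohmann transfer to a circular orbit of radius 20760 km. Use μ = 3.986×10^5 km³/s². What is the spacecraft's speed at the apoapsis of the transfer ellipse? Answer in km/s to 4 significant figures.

v = 3.286 km/s

Transfer-ellipse semi-major axis a_t = (r₁ + r₂)/2 = (8119 + 20760)/2 = 14439.5 km.
At apoapsis, r = 20760 km.
From the vis-viva equation, v = √[μ(2/r − 1/a_t)] = 3.286 km/s.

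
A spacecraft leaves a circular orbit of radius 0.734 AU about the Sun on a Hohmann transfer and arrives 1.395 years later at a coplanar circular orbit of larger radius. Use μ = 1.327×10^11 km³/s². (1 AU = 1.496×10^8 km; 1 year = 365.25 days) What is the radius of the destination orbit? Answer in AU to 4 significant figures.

In km: r₁ = 0.734 × 1.496×10^8 = 1.098064×10^8 km.
Transfer time t = 1.395 years × 365.25 × 86400 s = 4.4022852×10^7 s, and t = π√(a_t³/μ).
So a_t = (μ t²/π²)^(1/3) = (1.327×10^11 × (4.4022852×10^7)² / π²)^(1/3) = 2.96467×10^8 km.
Since a_t = (r₁ + r₂)/2, r₂ = 2a_t − r₁ = 2×2.96467×10^8 − 1.098064×10^8 = 4.831276×10^8 km.
In AU: r₂ = 4.831276×10^8 / 1.496×10^8 = 3.229 AU.

r₂ = 3.229 AU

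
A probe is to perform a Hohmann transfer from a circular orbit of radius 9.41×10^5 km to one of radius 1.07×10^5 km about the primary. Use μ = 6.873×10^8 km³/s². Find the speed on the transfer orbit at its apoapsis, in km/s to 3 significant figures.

v = 12.2 km/s

The Hohmann ellipse has a_t = (r₁ + r₂)/2 = 5.240×10^5 km.
At apoapsis, r = 9.410×10^5 km.
Vis-viva: v = √[μ(2/r − 1/a_t)] = √[6.873×10^8 × (2/9.410×10^5 − 1/5.240×10^5)] = 12.21 km/s.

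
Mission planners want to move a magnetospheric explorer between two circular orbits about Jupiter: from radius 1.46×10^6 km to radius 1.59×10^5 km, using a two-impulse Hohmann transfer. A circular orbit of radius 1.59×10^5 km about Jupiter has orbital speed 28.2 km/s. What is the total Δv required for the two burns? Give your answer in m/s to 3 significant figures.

Δv = 14900 m/s

From the circular-orbit relation v² = μ/r at r = 1.59×10^5 km: μ = v²r = (28.2)² × 1.59×10^5 = 1.26443×10^8 km³/s².
Transfer-ellipse semi-major axis a_t = (r₁ + r₂)/2 = (1.460×10^6 + 1.590×10^5)/2 = 8.095×10^5 km.
Circular speed at r₁: v₁ = √(μ/r₁) = √(1.26443×10^8/1.460×10^6) = 9.306 km/s.
Transfer-orbit speed at r₁ (vis-viva equation): v_a = √[μ(2/r₁ − 1/a_t)] = 4.124 km/s.
First burn Δv₁ = |v_a − v₁| = 5.182 km/s.
Circular speed at r₂: v₂ = √(μ/r₂) = 28.200 km/s.
Transfer-orbit speed at r₂: v_p = √[μ(2/r₂ − 1/a_t)] = 37.872 km/s.
Second burn Δv₂ = |v₂ − v_p| = 9.672 km/s.
Total Δv = Δv₁ + Δv₂ = 14.85 km/s.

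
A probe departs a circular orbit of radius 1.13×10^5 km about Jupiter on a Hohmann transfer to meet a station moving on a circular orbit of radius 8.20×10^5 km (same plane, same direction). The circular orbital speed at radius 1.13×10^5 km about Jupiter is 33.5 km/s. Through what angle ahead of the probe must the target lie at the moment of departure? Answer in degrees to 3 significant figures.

From the circular-orbit relation v² = μ/r at r = 1.13×10^5 km: μ = v²r = (33.5)² × 1.13×10^5 = 1.26814×10^8 km³/s².
The Hohmann ellipse has a_t = (r₁ + r₂)/2 = 4.665×10^5 km.
Transfer time t = π√(a_t³/μ) = 88888 s.
The target's mean motion on its circular orbit is ω₂ = √(μ/r₂³) = 1.5166×10^-5 rad/s.
Angle swept by the target during transfer: ω₂·t = 1.3481 rad = 77.24°.
The probe traverses 180° on the transfer ellipse, so the target must lead by 180° − 77.24° = 103°.

φ = 103°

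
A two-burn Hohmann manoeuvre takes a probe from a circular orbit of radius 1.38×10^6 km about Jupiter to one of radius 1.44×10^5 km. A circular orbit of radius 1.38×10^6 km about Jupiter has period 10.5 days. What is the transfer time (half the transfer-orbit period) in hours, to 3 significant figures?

t = 51.7 hours

From Kepler's third law T² = 4π²r³/μ at r = 1.38×10^6 km, T = 10.5 days = 10.5 × 86400 s = 9.072×10^5 s: μ = 4π²r³/T² = 1.26064×10^8 km³/s².
The Hohmann ellipse has a_t = (r₁ + r₂)/2 = 7.620×10^5 km.
Transfer time t = π√(a_t³/μ) = π√((7.620×10^5)³ / 1.26064×10^8) = 1.861×10^5 s.
Converting: 1.861×10^5 s ÷ 3600 s/hour = 51.7 hours.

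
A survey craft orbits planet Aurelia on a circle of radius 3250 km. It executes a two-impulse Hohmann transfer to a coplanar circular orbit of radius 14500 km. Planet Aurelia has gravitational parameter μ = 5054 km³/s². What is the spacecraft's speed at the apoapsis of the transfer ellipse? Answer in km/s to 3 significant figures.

v = 0.357 km/s

The Hohmann ellipse has a_t = (r₁ + r₂)/2 = 8875 km.
The apoapsis of the transfer ellipse is at r = 14500 km.
Vis-viva: v = √[μ(2/r − 1/a_t)] = √[5054 × (2/14500 − 1/8875)] = 0.3573 km/s.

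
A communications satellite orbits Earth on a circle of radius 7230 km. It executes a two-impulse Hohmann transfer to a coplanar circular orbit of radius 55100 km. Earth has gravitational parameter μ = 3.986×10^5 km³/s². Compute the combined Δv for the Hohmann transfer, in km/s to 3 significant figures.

Semi-major axis of the transfer orbit: a_t = (7230 + 55100)/2 = 31165 km.
Circular speed at r₁: v₁ = √(μ/r₁) = √(3.986×10^5/7230) = 7.425 km/s.
Transfer-orbit speed at r₁ (vis-viva): v_p = √[μ(2/r₁ − 1/a_t)] = 9.873 km/s.
First burn Δv₁ = |v_p − v₁| = 2.448 km/s.
Circular speed at r₂: v₂ = √(μ/r₂) = 2.6896 km/s.
Transfer-orbit speed at r₂: v_a = √[μ(2/r₂ − 1/a_t)] = 1.2955 km/s.
Second burn Δv₂ = |v₂ − v_a| = 1.394 km/s.
Total Δv = Δv₁ + Δv₂ = 3.842 km/s.

Δv = 3.84 km/s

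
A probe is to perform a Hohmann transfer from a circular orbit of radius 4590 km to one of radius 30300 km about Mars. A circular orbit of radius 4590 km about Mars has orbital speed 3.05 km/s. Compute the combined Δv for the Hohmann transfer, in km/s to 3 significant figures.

From the circular-orbit relation v² = μ/r at r = 4590 km: μ = v²r = (3.05)² × 4590 = 42698.5 km³/s².
Transfer-ellipse semi-major axis a_t = (r₁ + r₂)/2 = (4590 + 30300)/2 = 17445 km.
Circular speed at r₁: v₁ = √(μ/r₁) = √(42698.5/4590) = 3.0500 km/s.
Transfer-orbit speed at r₁ (v² = μ(2/r − 1/a)): v_p = √[μ(2/r₁ − 1/a_t)] = 4.0196 km/s.
First burn Δv₁ = |v_p − v₁| = 0.9696 km/s.
Circular speed at r₂: v₂ = √(μ/r₂) = 1.1871 km/s.
Transfer-orbit speed at r₂: v_a = √[μ(2/r₂ − 1/a_t)] = 0.60891 km/s.
Second burn Δv₂ = |v₂ − v_a| = 0.5782 km/s.
Total Δv = Δv₁ + Δv₂ = 1.548 km/s.

Δv = 1.55 km/s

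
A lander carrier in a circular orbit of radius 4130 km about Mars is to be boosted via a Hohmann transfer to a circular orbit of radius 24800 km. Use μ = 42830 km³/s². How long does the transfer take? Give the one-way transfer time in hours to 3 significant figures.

The Hohmann ellipse has a_t = (r₁ + r₂)/2 = 14465 km.
Half the transfer-orbit period gives t = π√(a_t³/μ) = 26410 s.
Converting: 26410 s ÷ 3600 s/hour = 7.34 hours.

t = 7.34 hours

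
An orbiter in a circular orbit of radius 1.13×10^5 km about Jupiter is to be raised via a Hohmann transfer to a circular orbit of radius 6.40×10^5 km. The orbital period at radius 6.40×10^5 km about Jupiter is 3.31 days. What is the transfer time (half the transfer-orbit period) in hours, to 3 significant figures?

t = 17.9 hours

From Kepler's third law T² = 4π²r³/μ at r = 6.40×10^5 km, T = 3.31 days = 3.31 × 86400 s = 2.85984×10^5 s: μ = 4π²r³/T² = 1.26537×10^8 km³/s².
Transfer-ellipse semi-major axis a_t = (r₁ + r₂)/2 = (1.130×10^5 + 6.400×10^5)/2 = 3.765×10^5 km.
By Kepler's third law the transfer-orbit period is T = 2π√(a_t³/μ), so t = T/2 = 64520 s.
Converting: 64520 s ÷ 3600 s/hour = 17.9 hours.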